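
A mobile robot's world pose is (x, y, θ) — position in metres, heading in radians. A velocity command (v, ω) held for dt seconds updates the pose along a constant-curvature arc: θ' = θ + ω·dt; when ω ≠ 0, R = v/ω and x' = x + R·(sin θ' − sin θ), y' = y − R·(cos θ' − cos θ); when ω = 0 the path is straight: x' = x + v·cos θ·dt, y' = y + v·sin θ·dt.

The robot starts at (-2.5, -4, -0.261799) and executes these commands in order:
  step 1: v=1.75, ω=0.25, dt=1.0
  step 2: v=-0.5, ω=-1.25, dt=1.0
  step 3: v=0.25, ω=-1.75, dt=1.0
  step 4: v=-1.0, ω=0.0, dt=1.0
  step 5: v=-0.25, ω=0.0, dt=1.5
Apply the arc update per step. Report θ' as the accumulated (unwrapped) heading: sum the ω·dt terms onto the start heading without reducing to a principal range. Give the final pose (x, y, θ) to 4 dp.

(0.0986, -3.9668, -3.0118)

step 1: θ'=-0.0118 (R=7.0000) → pose (-0.7709, -4.2380, -0.0118)
step 2: θ'=-1.2618 (R=0.4000) → pose (-1.1472, -3.9597, -1.2618)
step 3: θ'=-3.0118 (R=-0.1429) → pose (-1.2648, -4.1448, -3.0118)
step 4: θ'=-3.0118 (straight) → pose (-0.2732, -4.0154, -3.0118)
step 5: θ'=-3.0118 (straight) → pose (0.0986, -3.9668, -3.0118)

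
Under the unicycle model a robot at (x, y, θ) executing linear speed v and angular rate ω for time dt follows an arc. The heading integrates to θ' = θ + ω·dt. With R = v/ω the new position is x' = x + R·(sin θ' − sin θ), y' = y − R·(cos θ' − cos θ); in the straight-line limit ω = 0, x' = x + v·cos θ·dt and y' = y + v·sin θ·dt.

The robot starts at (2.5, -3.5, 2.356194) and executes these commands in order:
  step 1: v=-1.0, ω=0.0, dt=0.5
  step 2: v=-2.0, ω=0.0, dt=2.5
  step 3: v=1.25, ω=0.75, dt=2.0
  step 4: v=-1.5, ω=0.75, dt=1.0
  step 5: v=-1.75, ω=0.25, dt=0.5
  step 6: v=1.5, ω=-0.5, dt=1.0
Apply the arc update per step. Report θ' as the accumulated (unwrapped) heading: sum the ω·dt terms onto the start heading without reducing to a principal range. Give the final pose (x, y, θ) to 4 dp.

step 1: θ'=2.3562 (straight) → pose (2.8536, -3.8536, 2.3562)
step 2: θ'=2.3562 (straight) → pose (6.3891, -7.3891, 2.3562)
step 3: θ'=3.8562 (R=1.6667) → pose (4.1184, -7.3087, 3.8562)
step 4: θ'=4.6062 (R=-2.0000) → pose (4.7965, -6.0100, 4.6062)
step 5: θ'=4.7312 (R=-7.0000) → pose (4.8347, -5.1364, 4.7312)
step 6: θ'=4.2312 (R=-3.0000) → pose (4.4945, -6.5813, 4.2312)

(4.4945, -6.5813, 4.2312)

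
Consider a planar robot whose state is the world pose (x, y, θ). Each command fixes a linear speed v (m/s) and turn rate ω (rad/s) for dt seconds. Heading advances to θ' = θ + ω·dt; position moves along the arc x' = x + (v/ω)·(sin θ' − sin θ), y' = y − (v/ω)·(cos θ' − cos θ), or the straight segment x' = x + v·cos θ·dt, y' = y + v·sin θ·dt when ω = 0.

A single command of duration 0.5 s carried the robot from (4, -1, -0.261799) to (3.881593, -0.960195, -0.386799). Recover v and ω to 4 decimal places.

v = -0.2500, ω = -0.2500

Δθ = -0.386799 − -0.261799 = -0.125000
ω = Δθ/dt = -0.125000/0.5 = -0.2500
R = Δx/(sin θ' − sin θ) = 1.0000
v = R·ω = 1.0000·-0.2500 = -0.2500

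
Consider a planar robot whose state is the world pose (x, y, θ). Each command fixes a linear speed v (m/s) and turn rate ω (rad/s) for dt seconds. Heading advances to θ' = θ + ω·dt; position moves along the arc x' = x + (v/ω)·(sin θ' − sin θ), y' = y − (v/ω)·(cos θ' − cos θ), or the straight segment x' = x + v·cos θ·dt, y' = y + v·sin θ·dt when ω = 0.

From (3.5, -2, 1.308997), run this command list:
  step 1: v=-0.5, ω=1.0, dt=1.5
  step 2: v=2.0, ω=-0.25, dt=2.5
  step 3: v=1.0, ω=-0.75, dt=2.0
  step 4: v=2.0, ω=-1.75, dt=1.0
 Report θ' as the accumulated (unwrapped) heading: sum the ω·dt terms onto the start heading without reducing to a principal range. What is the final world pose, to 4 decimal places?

step 1: θ'=2.8090 (R=-0.5000) → pose (3.8197, -2.6020, 2.8090)
step 2: θ'=2.1840 (R=-8.0000) → pose (-0.1108, 0.3557, 2.1840)
step 3: θ'=0.6840 (R=-1.3333) → pose (0.1371, 2.1564, 0.6840)
step 4: θ'=-1.0660 (R=-1.1429) → pose (1.8596, 1.8233, -1.0660)

(1.8596, 1.8233, -1.0660)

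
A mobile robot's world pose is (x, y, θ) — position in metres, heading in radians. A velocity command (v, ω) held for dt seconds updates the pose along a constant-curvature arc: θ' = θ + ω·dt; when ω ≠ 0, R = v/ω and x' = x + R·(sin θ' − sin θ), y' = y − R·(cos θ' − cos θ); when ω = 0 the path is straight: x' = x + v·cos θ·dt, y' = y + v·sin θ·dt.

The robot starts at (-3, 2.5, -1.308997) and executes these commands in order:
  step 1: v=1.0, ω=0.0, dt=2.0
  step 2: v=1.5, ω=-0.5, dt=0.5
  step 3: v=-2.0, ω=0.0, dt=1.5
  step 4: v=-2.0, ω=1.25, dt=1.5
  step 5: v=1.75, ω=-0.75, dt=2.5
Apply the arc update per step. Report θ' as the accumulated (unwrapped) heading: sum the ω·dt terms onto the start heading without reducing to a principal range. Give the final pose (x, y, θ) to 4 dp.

(-1.4546, 2.1385, -1.5590)

step 1: θ'=-1.3090 (straight) → pose (-2.4824, 0.5681, -1.3090)
step 2: θ'=-1.5590 (R=-3.0000) → pose (-2.3803, -0.1729, -1.5590)
step 3: θ'=-1.5590 (straight) → pose (-2.4157, 2.8269, -1.5590)
step 4: θ'=0.3160 (R=-1.6000) → pose (-4.5129, 4.3288, 0.3160)
step 5: θ'=-1.5590 (R=-2.3333) → pose (-1.4546, 2.1385, -1.5590)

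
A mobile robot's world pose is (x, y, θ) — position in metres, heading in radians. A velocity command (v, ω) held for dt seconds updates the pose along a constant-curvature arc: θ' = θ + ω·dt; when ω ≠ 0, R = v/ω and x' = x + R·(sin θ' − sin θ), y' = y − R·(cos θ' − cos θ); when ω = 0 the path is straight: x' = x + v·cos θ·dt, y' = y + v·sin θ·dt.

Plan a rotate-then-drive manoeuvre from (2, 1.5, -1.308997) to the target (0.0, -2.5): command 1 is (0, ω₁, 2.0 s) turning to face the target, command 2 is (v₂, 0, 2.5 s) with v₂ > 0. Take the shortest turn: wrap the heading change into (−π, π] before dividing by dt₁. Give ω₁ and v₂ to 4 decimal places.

ω₁ = -0.3627, v₂ = 1.7889

heading to target = atan2(-2.5−1.5, 0−2) = -2.0344
Δθ = wrap(-2.0344 − -1.3090) = -0.7254; ω₁ = Δθ/dt₁ = -0.3627
distance = √((0−2)² + (-2.5−1.5)²) = 4.4721; v₂ = distance/dt₂ = 1.7889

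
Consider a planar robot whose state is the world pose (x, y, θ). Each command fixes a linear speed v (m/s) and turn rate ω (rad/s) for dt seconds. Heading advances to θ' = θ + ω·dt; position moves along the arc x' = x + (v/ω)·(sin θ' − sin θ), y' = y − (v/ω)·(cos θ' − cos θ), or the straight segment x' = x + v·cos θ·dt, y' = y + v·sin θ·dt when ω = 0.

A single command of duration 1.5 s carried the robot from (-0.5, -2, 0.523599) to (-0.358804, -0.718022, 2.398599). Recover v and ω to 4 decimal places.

Δθ = 2.398599 − 0.523599 = 1.875000
ω = Δθ/dt = 1.875000/1.5 = 1.2500
R = −Δy/(cos θ' − cos θ) = 0.8000
v = R·ω = 0.8000·1.2500 = 1.0000

v = 1.0000, ω = 1.2500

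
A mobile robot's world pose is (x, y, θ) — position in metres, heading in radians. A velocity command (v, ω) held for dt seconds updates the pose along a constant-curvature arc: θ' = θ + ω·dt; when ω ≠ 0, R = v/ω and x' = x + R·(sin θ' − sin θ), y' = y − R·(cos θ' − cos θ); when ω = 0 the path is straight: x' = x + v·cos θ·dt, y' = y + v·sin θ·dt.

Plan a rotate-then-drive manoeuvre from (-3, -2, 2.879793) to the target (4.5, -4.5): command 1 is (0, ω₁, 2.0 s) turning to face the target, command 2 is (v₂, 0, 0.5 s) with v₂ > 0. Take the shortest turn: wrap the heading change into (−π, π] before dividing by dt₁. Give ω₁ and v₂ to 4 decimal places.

ω₁ = 1.5408, v₂ = 15.8114

heading to target = atan2(-4.5−-2, 4.5−-3) = -0.3218
Δθ = wrap(-0.3218 − 2.8798) = 3.0816; ω₁ = Δθ/dt₁ = 1.5408
distance = √((4.5−-3)² + (-4.5−-2)²) = 7.9057; v₂ = distance/dt₂ = 15.8114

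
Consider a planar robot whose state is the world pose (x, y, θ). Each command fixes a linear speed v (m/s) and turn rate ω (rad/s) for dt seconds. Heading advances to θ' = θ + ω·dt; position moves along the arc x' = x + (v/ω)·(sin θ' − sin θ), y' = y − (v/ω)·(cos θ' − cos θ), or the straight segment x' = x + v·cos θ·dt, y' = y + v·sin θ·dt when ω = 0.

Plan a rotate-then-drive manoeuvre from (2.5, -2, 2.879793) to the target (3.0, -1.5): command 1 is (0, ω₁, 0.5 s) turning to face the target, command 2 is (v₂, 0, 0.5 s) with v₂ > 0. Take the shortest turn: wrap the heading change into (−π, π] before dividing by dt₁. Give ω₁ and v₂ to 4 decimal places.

heading to target = atan2(-1.5−-2, 3−2.5) = 0.7854
Δθ = wrap(0.7854 − 2.8798) = -2.0944; ω₁ = Δθ/dt₁ = -4.1888
distance = √((3−2.5)² + (-1.5−-2)²) = 0.7071; v₂ = distance/dt₂ = 1.4142

ω₁ = -4.1888, v₂ = 1.4142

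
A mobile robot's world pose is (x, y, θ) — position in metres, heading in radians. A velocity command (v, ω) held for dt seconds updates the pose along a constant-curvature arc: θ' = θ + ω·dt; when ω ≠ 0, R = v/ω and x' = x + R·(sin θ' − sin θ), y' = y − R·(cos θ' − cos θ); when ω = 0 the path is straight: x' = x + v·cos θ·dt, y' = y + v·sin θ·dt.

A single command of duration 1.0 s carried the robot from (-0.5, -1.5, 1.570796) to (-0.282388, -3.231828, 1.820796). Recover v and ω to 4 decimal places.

v = -1.7500, ω = 0.2500

Δθ = 1.820796 − 1.570796 = 0.250000
ω = Δθ/dt = 0.250000/1.0 = 0.2500
R = −Δy/(cos θ' − cos θ) = -7.0000
v = R·ω = -7.0000·0.2500 = -1.7500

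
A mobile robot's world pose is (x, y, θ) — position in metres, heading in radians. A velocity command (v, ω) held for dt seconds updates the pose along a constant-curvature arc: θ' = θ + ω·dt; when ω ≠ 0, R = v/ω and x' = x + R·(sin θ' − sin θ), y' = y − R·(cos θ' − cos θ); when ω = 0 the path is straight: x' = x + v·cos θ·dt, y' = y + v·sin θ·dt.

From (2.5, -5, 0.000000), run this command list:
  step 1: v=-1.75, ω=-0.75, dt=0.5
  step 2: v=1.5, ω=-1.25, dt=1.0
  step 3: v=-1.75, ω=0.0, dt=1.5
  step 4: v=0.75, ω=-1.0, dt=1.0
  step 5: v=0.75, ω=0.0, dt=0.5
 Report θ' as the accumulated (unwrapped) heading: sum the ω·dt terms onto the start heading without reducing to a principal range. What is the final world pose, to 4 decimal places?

(1.8418, -4.1950, -2.6250)

step 1: θ'=-0.3750 (R=2.3333) → pose (1.6454, -4.8379, -0.3750)
step 2: θ'=-1.6250 (R=-1.2000) → pose (2.4041, -6.0195, -1.6250)
step 3: θ'=-1.6250 (straight) → pose (2.5463, -3.3983, -1.6250)
step 4: θ'=-2.6250 (R=-0.7500) → pose (2.1678, -4.0098, -2.6250)
step 5: θ'=-2.6250 (straight) → pose (1.8418, -4.1950, -2.6250)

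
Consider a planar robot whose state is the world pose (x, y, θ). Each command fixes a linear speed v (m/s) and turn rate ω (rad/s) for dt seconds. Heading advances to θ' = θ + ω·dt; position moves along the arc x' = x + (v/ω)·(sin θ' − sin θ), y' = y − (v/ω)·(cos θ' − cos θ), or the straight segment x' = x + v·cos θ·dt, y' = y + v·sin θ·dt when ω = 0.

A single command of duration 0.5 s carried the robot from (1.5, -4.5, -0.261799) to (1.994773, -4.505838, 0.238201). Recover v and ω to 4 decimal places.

Δθ = 0.238201 − -0.261799 = 0.500000
ω = Δθ/dt = 0.500000/0.5 = 1.0000
R = Δx/(sin θ' − sin θ) = 1.0000
v = R·ω = 1.0000·1.0000 = 1.0000

v = 1.0000, ω = 1.0000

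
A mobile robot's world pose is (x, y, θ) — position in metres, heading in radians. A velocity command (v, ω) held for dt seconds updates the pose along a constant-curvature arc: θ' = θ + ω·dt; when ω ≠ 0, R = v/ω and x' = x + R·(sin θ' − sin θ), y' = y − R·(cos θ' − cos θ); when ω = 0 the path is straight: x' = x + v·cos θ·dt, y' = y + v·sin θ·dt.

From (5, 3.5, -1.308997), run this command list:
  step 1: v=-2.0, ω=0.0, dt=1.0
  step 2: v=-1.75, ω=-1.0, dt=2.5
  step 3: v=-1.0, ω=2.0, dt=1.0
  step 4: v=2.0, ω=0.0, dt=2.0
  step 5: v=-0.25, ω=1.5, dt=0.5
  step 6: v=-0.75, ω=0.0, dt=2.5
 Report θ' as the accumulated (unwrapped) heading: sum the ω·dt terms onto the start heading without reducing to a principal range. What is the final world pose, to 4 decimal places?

step 1: θ'=-1.3090 (straight) → pose (4.4824, 5.4319, -1.3090)
step 2: θ'=-3.8090 (R=1.7500) → pose (7.2559, 7.2593, -3.8090)
step 3: θ'=-1.8090 (R=-0.5000) → pose (8.0513, 7.5340, -1.8090)
step 4: θ'=-1.8090 (straight) → pose (7.1074, 3.6470, -1.8090)
step 5: θ'=-1.0590 (R=-0.1667) → pose (7.0908, 3.7679, -1.0590)
step 6: θ'=-1.0590 (straight) → pose (6.1725, 5.4027, -1.0590)

(6.1725, 5.4027, -1.0590)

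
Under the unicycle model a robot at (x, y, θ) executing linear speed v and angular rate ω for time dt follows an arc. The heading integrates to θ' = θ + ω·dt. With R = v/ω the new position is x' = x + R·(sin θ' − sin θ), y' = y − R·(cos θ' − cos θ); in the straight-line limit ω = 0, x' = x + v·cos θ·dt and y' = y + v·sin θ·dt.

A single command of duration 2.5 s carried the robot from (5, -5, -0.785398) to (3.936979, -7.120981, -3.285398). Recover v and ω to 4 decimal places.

v = 1.2500, ω = -1.0000

Δθ = -3.285398 − -0.785398 = -2.500000
ω = Δθ/dt = -2.500000/2.5 = -1.0000
R = −Δy/(cos θ' − cos θ) = -1.2500
v = R·ω = -1.2500·-1.0000 = 1.2500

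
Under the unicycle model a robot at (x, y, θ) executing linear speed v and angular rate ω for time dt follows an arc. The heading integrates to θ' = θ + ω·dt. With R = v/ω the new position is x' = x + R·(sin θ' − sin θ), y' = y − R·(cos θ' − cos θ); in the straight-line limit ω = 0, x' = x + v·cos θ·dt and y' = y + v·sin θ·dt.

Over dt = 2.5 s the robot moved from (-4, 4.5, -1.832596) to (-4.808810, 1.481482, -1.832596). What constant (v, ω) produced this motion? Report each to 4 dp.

v = 1.2500, ω = 0.0000

Δθ = -1.832596 − -1.832596 = 0.000000
ω = Δθ/dt = 0.000000/2.5 = 0.0000
ω = 0 → v = (Δx·cos θ + Δy·sin θ)/dt = 1.2500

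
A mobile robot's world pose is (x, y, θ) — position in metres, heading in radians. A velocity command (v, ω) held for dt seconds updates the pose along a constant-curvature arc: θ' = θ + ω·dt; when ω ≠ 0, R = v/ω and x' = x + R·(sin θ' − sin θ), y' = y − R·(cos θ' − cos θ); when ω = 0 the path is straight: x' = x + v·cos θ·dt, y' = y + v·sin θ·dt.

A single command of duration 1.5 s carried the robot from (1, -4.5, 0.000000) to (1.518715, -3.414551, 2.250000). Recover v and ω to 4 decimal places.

Δθ = 2.250000 − 0.000000 = 2.250000
ω = Δθ/dt = 2.250000/1.5 = 1.5000
R = −Δy/(cos θ' − cos θ) = 0.6667
v = R·ω = 0.6667·1.5000 = 1.0000

v = 1.0000, ω = 1.5000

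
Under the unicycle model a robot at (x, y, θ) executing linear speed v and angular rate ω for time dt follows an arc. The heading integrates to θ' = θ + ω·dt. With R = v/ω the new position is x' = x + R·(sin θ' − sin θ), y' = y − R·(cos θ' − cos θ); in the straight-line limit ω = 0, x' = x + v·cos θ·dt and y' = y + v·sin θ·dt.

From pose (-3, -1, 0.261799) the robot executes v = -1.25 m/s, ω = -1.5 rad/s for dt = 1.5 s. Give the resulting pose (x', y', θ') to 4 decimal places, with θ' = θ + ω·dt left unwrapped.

θ' = 0.2618 + -1.5·1.5 = -1.9882
R = v/ω = -1.25/-1.5 = 0.8333
x' = -3 + 0.8333·(sin -1.9882 − sin 0.2618) = -3.9775
y' = -1 − 0.8333·(cos -1.9882 − cos 0.2618) = 0.1428

(-3.9775, 0.1428, -1.9882)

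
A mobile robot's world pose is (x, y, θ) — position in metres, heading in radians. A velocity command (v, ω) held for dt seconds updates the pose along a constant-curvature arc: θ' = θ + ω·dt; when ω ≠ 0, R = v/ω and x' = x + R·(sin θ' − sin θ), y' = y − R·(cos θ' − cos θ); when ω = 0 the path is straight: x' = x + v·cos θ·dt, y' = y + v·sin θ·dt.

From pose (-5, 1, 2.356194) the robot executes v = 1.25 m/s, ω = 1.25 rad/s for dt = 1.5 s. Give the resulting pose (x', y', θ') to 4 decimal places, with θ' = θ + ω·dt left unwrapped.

θ' = 2.3562 + 1.25·1.5 = 4.2312
R = v/ω = 1.25/1.25 = 1.0000
x' = -5 + 1.0000·(sin 4.2312 − sin 2.3562) = -6.5935
y' = 1 − 1.0000·(cos 4.2312 − cos 2.3562) = 0.7557

(-6.5935, 0.7557, 4.2312)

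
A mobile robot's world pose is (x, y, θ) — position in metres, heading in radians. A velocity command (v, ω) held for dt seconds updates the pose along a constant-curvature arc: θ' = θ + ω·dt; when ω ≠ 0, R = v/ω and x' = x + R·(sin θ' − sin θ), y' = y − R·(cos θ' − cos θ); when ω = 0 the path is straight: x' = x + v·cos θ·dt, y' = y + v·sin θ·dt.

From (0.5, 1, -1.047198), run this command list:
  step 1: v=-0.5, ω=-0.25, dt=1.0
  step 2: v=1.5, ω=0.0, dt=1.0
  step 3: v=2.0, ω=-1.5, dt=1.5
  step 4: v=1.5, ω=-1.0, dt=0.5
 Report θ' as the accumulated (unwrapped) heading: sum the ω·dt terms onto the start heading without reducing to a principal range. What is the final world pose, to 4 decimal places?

step 1: θ'=-1.2972 (R=2.0000) → pose (0.3064, 1.4596, -1.2972)
step 2: θ'=-1.2972 (straight) → pose (0.7117, 0.0154, -1.2972)
step 3: θ'=-3.5472 (R=-1.3333) → pose (-1.0981, -1.5700, -3.5472)
step 4: θ'=-4.0472 (R=-1.5000) → pose (-1.6864, -1.1175, -4.0472)

(-1.6864, -1.1175, -4.0472)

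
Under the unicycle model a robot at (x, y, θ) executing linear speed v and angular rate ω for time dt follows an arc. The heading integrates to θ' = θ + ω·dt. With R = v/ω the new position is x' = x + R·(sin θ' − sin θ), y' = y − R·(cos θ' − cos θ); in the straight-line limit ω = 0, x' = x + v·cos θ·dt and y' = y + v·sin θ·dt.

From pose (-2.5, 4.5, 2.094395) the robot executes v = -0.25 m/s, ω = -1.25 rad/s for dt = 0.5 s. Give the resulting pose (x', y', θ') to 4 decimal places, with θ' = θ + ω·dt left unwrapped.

θ' = 2.0944 + -1.25·0.5 = 1.4694
R = v/ω = -0.25/-1.25 = 0.2000
x' = -2.5 + 0.2000·(sin 1.4694 − sin 2.0944) = -2.4742
y' = 4.5 − 0.2000·(cos 1.4694 − cos 2.0944) = 4.3798

(-2.4742, 4.3798, 1.4694)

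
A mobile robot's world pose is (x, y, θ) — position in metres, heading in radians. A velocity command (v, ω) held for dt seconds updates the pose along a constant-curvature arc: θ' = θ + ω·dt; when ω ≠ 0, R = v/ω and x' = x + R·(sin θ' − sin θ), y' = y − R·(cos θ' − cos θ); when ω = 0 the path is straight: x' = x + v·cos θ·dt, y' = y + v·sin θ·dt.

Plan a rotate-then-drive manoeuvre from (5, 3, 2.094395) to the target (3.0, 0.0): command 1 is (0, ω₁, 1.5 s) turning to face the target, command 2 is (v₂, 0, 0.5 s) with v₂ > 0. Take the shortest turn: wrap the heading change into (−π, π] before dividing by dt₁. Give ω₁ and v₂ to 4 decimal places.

heading to target = atan2(0−3, 3−5) = -2.1588
Δθ = wrap(-2.1588 − 2.0944) = 2.0300; ω₁ = Δθ/dt₁ = 1.3533
distance = √((3−5)² + (0−3)²) = 3.6056; v₂ = distance/dt₂ = 7.2111

ω₁ = 1.3533, v₂ = 7.2111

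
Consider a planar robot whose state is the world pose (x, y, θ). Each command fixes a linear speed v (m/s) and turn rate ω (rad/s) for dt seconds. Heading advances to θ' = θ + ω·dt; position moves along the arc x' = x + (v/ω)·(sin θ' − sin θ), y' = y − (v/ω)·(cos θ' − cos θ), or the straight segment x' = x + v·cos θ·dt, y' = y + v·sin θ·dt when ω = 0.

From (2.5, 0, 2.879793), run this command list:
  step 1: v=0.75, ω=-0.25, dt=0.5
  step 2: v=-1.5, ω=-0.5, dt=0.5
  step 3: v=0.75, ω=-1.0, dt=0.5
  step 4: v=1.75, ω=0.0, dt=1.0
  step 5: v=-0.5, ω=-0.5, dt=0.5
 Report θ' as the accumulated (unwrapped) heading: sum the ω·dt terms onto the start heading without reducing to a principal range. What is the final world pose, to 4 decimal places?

step 1: θ'=2.7548 (R=-3.0000) → pose (2.1448, 0.1194, 2.7548)
step 2: θ'=2.5048 (R=3.0000) → pose (2.7970, -0.2469, 2.5048)
step 3: θ'=2.0048 (R=-0.7500) → pose (2.5625, 0.0407, 2.0048)
step 4: θ'=2.0048 (straight) → pose (1.8266, 1.6284, 2.0048)
step 5: θ'=1.7548 (R=1.0000) → pose (1.9024, 1.3909, 1.7548)

(1.9024, 1.3909, 1.7548)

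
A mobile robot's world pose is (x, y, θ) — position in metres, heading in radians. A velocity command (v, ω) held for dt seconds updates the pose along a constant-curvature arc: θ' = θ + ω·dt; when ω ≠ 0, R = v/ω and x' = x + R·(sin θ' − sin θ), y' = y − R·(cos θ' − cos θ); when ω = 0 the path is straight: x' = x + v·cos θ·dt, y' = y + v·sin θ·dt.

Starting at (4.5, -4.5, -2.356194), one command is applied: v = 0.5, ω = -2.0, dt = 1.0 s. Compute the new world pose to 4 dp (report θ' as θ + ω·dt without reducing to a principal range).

θ' = -2.3562 + -2.0·1.0 = -4.3562
R = v/ω = 0.5/-2.0 = -0.2500
x' = 4.5 + -0.2500·(sin -4.3562 − sin -2.3562) = 4.0889
y' = -4.5 − -0.2500·(cos -4.3562 − cos -2.3562) = -4.4104

(4.0889, -4.4104, -4.3562)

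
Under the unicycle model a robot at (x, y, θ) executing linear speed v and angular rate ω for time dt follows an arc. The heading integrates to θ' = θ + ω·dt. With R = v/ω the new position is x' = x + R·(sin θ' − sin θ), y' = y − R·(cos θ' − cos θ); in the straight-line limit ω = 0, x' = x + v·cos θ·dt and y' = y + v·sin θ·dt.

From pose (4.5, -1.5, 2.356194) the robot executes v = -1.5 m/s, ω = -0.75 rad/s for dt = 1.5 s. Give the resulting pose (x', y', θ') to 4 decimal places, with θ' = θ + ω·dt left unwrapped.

θ' = 2.3562 + -0.75·1.5 = 1.2312
R = v/ω = -1.5/-0.75 = 2.0000
x' = 4.5 + 2.0000·(sin 1.2312 − sin 2.3562) = 4.9716
y' = -1.5 − 2.0000·(cos 1.2312 − cos 2.3562) = -3.5804

(4.9716, -3.5804, 1.2312)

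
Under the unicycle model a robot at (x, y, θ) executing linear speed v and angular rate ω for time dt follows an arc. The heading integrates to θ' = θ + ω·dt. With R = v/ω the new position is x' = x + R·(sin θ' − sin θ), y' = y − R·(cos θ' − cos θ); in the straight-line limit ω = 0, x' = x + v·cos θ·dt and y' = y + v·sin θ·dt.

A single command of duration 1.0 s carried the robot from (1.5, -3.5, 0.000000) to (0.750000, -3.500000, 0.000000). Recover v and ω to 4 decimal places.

v = -0.7500, ω = 0.0000

Δθ = 0.000000 − 0.000000 = 0.000000
ω = Δθ/dt = 0.000000/1.0 = 0.0000
ω = 0 → v = (Δx·cos θ + Δy·sin θ)/dt = -0.7500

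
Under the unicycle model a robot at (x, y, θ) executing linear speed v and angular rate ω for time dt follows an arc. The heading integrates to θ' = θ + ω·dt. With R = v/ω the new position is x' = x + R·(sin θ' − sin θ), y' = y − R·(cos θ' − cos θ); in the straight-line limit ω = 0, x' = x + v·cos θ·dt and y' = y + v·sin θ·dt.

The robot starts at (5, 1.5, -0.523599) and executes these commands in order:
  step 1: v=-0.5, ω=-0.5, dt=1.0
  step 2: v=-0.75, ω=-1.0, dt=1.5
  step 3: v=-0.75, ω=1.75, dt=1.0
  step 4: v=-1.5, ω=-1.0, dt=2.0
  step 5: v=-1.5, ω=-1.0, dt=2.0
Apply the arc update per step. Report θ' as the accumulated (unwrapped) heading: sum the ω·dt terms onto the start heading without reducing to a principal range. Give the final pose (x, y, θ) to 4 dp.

(7.4483, 4.4845, -4.7736)

step 1: θ'=-1.0236 (R=1.0000) → pose (4.6460, 1.8457, -1.0236)
step 2: θ'=-2.5236 (R=0.7500) → pose (4.8520, 2.8472, -2.5236)
step 3: θ'=-0.7736 (R=-0.4286) → pose (4.9031, 3.5031, -0.7736)
step 4: θ'=-2.7736 (R=1.5000) → pose (5.4115, 5.9758, -2.7736)
step 5: θ'=-4.7736 (R=1.5000) → pose (7.4483, 4.4845, -4.7736)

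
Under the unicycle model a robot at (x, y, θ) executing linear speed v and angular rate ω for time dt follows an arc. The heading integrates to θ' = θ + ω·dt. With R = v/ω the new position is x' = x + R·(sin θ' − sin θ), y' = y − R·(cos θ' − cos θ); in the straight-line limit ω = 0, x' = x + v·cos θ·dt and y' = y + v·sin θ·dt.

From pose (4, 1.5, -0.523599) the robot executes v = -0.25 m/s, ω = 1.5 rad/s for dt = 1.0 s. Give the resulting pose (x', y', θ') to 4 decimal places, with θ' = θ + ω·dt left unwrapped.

(3.7786, 1.4490, 0.9764)

θ' = -0.5236 + 1.5·1.0 = 0.9764
R = v/ω = -0.25/1.5 = -0.1667
x' = 4 + -0.1667·(sin 0.9764 − sin -0.5236) = 3.7786
y' = 1.5 − -0.1667·(cos 0.9764 − cos -0.5236) = 1.4490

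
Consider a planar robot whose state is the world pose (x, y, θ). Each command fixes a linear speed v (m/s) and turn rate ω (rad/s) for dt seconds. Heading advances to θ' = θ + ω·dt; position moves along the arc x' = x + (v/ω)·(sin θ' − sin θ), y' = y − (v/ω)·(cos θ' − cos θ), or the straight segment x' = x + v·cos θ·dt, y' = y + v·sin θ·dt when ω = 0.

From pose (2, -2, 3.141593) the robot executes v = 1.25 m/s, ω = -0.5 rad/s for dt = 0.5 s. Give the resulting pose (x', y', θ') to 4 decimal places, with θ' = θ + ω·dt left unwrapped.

(1.3815, -1.9223, 2.8916)

θ' = 3.1416 + -0.5·0.5 = 2.8916
R = v/ω = 1.25/-0.5 = -2.5000
x' = 2 + -2.5000·(sin 2.8916 − sin 3.1416) = 1.3815
y' = -2 − -2.5000·(cos 2.8916 − cos 3.1416) = -1.9223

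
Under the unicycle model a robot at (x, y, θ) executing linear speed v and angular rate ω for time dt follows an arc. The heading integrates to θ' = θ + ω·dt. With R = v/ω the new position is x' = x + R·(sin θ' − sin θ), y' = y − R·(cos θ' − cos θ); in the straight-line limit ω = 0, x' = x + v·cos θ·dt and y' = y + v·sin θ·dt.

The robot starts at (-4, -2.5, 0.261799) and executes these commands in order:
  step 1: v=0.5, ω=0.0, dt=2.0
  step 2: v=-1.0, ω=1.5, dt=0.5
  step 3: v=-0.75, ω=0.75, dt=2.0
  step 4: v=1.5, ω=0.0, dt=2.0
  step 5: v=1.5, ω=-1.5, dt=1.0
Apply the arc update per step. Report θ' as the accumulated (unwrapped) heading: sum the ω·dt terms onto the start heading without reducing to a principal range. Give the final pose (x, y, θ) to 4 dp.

step 1: θ'=0.2618 (straight) → pose (-3.0341, -2.2412, 0.2618)
step 2: θ'=1.0118 (R=-0.6667) → pose (-3.4267, -2.5316, 1.0118)
step 3: θ'=2.5118 (R=-1.0000) → pose (-3.1679, -3.8701, 2.5118)
step 4: θ'=2.5118 (straight) → pose (-5.5924, -2.1031, 2.5118)
step 5: θ'=1.0118 (R=-1.0000) → pose (-5.8512, -0.7646, 1.0118)

(-5.8512, -0.7646, 1.0118)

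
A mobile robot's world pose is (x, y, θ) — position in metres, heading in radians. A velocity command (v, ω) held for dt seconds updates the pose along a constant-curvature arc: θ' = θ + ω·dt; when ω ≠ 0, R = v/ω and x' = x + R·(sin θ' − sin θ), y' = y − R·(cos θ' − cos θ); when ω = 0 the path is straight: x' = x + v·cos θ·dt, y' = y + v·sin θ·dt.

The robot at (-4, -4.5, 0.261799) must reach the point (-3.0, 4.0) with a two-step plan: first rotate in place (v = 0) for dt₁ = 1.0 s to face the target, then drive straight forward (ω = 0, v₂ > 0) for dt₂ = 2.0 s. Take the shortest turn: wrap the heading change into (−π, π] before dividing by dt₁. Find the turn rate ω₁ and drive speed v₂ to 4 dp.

ω₁ = 1.1919, v₂ = 4.2793

heading to target = atan2(4−-4.5, -3−-4) = 1.4537
Δθ = wrap(1.4537 − 0.2618) = 1.1919; ω₁ = Δθ/dt₁ = 1.1919
distance = √((-3−-4)² + (4−-4.5)²) = 8.5586; v₂ = distance/dt₂ = 4.2793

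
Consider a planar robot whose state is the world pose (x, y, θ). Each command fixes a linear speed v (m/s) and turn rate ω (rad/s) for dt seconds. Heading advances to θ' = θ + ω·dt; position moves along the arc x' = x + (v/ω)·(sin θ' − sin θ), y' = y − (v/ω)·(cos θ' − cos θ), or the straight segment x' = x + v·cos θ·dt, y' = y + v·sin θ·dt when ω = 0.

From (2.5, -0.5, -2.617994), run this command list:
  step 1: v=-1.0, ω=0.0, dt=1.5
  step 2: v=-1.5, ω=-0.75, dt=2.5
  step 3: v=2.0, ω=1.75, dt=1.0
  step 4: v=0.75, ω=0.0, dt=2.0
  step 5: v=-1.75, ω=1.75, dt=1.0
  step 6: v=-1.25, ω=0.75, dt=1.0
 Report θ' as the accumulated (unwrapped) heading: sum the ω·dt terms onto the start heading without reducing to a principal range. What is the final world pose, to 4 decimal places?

(3.2641, 1.3508, -0.2430)

step 1: θ'=-2.6180 (straight) → pose (3.7990, 0.2500, -2.6180)
step 2: θ'=-4.4930 (R=2.0000) → pose (6.7511, -1.0468, -4.4930)
step 3: θ'=-2.7430 (R=1.1429) → pose (5.1921, -0.2422, -2.7430)
step 4: θ'=-2.7430 (straight) → pose (3.8097, -0.8244, -2.7430)
step 5: θ'=-0.9930 (R=-1.0000) → pose (4.2592, 0.6434, -0.9930)
step 6: θ'=-0.2430 (R=-1.6667) → pose (3.2641, 1.3508, -0.2430)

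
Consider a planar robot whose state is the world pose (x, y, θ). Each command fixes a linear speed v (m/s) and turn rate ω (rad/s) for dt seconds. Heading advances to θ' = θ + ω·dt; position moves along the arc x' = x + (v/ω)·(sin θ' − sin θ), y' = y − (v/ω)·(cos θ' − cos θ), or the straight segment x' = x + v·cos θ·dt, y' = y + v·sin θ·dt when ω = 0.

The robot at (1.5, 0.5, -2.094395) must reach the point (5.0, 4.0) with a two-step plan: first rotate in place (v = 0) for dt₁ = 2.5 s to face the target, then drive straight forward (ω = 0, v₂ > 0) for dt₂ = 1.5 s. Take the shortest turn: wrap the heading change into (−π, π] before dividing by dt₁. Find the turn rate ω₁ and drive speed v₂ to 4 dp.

ω₁ = 1.1519, v₂ = 3.2998

heading to target = atan2(4−0.5, 5−1.5) = 0.7854
Δθ = wrap(0.7854 − -2.0944) = 2.8798; ω₁ = Δθ/dt₁ = 1.1519
distance = √((5−1.5)² + (4−0.5)²) = 4.9497; v₂ = distance/dt₂ = 3.2998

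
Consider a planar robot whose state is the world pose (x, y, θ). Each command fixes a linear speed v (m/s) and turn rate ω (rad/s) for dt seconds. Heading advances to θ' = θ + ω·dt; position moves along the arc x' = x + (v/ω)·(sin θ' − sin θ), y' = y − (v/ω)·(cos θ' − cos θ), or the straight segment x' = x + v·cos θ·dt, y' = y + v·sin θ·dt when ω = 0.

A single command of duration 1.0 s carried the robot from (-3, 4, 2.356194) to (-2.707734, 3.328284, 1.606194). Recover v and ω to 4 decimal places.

Δθ = 1.606194 − 2.356194 = -0.750000
ω = Δθ/dt = -0.750000/1.0 = -0.7500
R = −Δy/(cos θ' − cos θ) = 1.0000
v = R·ω = 1.0000·-0.7500 = -0.7500

v = -0.7500, ω = -0.7500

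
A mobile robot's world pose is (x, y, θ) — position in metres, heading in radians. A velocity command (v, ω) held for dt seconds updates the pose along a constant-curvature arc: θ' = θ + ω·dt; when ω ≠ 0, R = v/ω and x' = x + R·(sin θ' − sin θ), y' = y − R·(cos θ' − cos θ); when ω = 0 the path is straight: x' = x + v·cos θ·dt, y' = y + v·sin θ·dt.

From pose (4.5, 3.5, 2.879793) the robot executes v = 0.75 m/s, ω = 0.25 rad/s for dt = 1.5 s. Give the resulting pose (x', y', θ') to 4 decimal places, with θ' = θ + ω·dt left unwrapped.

(3.3847, 3.5830, 3.2548)

θ' = 2.8798 + 0.25·1.5 = 3.2548
R = v/ω = 0.75/0.25 = 3.0000
x' = 4.5 + 3.0000·(sin 3.2548 − sin 2.8798) = 3.3847
y' = 3.5 − 3.0000·(cos 3.2548 − cos 2.8798) = 3.5830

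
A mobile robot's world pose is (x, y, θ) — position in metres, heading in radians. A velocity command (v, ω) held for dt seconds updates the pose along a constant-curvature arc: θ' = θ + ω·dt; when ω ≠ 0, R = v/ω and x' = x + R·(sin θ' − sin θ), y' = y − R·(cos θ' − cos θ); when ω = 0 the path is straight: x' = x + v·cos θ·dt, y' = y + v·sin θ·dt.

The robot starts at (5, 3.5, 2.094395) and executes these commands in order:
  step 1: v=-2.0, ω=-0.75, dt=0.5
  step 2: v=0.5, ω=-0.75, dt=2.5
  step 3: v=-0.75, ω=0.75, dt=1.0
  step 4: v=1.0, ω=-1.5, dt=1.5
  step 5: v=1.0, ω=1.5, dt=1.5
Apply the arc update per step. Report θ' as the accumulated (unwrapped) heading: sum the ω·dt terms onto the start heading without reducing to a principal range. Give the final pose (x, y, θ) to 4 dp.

step 1: θ'=1.7194 (R=2.6667) → pose (5.3279, 2.5615, 1.7194)
step 2: θ'=-0.1556 (R=-0.6667) → pose (6.0905, 3.3188, -0.1556)
step 3: θ'=0.5944 (R=-1.0000) → pose (5.3755, 3.1594, 0.5944)
step 4: θ'=-1.6556 (R=-0.6667) → pose (6.4131, 2.5506, -1.6556)
step 5: θ'=0.5944 (R=0.6667) → pose (7.4507, 1.9418, 0.5944)

(7.4507, 1.9418, 0.5944)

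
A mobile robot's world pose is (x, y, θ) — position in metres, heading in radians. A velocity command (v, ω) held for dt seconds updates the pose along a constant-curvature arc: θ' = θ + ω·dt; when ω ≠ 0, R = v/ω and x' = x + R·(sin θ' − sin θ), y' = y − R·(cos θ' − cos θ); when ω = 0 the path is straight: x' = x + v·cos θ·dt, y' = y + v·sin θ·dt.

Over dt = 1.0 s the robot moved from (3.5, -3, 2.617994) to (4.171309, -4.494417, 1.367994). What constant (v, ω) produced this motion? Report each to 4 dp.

v = -1.7500, ω = -1.2500

Δθ = 1.367994 − 2.617994 = -1.250000
ω = Δθ/dt = -1.250000/1.0 = -1.2500
R = −Δy/(cos θ' − cos θ) = 1.4000
v = R·ω = 1.4000·-1.2500 = -1.7500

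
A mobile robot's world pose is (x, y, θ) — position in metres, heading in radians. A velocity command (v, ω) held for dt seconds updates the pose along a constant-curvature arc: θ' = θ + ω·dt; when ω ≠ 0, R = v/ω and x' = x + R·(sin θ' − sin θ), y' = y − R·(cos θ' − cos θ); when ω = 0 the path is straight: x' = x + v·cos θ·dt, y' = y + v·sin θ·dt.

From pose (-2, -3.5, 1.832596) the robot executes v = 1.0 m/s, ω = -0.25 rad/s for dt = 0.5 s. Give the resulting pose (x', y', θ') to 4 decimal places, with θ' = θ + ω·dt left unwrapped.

θ' = 1.8326 + -0.25·0.5 = 1.7076
R = v/ω = 1.0/-0.25 = -4.0000
x' = -2 + -4.0000·(sin 1.7076 − sin 1.8326) = -2.0989
y' = -3.5 − -4.0000·(cos 1.7076 − cos 1.8326) = -3.0102

(-2.0989, -3.0102, 1.7076)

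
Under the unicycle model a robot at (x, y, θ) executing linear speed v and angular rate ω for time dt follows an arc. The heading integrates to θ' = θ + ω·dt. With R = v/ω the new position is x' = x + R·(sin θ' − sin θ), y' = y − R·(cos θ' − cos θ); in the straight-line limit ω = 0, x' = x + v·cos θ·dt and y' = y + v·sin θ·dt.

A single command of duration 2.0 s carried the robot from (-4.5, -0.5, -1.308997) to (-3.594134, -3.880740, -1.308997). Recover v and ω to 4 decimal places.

v = 1.7500, ω = 0.0000

Δθ = -1.308997 − -1.308997 = 0.000000
ω = Δθ/dt = 0.000000/2.0 = 0.0000
ω = 0 → v = (Δx·cos θ + Δy·sin θ)/dt = 1.7500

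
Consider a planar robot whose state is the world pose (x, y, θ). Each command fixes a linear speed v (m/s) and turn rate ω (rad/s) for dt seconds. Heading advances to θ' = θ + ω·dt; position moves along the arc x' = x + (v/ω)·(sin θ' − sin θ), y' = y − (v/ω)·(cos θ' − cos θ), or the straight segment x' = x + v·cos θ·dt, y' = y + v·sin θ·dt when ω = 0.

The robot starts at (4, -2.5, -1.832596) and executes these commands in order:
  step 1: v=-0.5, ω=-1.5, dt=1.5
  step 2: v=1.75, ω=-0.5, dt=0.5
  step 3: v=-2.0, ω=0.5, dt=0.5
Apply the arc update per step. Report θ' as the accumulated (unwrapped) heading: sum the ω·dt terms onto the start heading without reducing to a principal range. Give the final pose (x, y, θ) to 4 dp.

step 1: θ'=-4.0826 (R=0.3333) → pose (4.5914, -2.3899, -4.0826)
step 2: θ'=-4.3326 (R=-3.5000) → pose (4.1693, -1.6261, -4.3326)
step 3: θ'=-4.0826 (R=-4.0000) → pose (4.6517, -2.4991, -4.0826)

(4.6517, -2.4991, -4.0826)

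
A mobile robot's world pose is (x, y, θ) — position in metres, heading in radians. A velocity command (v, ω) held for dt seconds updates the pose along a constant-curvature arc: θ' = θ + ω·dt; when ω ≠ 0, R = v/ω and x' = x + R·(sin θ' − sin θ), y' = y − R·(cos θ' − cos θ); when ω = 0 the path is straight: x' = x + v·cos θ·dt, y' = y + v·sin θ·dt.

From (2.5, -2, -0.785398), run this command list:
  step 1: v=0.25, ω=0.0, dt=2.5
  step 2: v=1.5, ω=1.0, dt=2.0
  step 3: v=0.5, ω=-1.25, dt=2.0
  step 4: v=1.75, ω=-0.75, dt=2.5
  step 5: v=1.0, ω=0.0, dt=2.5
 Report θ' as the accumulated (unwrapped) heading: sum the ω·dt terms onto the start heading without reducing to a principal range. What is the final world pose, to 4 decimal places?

(1.3848, -4.8741, -3.1604)

step 1: θ'=-0.7854 (straight) → pose (2.9419, -2.4419, -0.7854)
step 2: θ'=1.2146 (R=1.5000) → pose (5.4084, -1.9043, 1.2146)
step 3: θ'=-1.2854 (R=-0.4000) → pose (6.1672, -1.9312, -1.2854)
step 4: θ'=-3.1604 (R=-2.3333) → pose (3.8843, -4.9211, -3.1604)
step 5: θ'=-3.1604 (straight) → pose (1.3848, -4.8741, -3.1604)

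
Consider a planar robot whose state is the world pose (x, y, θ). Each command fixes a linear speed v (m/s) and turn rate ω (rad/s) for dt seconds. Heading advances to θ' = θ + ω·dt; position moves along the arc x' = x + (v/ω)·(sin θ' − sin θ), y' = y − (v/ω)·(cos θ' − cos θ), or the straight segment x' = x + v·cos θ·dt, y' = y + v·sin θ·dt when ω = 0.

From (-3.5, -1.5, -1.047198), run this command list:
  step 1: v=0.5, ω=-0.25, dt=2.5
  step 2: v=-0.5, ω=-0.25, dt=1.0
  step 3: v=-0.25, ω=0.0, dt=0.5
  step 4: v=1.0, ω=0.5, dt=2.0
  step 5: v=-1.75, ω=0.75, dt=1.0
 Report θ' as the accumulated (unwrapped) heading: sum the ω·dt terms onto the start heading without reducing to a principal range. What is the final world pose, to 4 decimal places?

(-4.2631, -3.1064, -0.1722)

step 1: θ'=-1.6722 (R=-2.0000) → pose (-3.2423, -2.7025, -1.6722)
step 2: θ'=-1.9222 (R=2.0000) → pose (-3.1304, -2.2165, -1.9222)
step 3: θ'=-1.9222 (straight) → pose (-3.0874, -2.0991, -1.9222)
step 4: θ'=-0.9222 (R=2.0000) → pose (-2.8034, -3.9957, -0.9222)
step 5: θ'=-0.1722 (R=-2.3333) → pose (-4.2631, -3.1064, -0.1722)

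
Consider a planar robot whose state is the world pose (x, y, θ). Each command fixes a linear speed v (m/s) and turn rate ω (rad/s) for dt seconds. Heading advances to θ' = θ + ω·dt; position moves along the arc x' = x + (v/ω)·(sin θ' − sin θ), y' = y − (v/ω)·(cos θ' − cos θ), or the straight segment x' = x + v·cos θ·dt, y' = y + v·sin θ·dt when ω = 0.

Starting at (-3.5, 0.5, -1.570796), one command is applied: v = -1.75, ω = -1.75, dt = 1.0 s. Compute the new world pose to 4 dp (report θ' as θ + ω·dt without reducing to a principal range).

(-2.3218, 1.4840, -3.3208)

θ' = -1.5708 + -1.75·1.0 = -3.3208
R = v/ω = -1.75/-1.75 = 1.0000
x' = -3.5 + 1.0000·(sin -3.3208 − sin -1.5708) = -2.3218
y' = 0.5 − 1.0000·(cos -3.3208 − cos -1.5708) = 1.4840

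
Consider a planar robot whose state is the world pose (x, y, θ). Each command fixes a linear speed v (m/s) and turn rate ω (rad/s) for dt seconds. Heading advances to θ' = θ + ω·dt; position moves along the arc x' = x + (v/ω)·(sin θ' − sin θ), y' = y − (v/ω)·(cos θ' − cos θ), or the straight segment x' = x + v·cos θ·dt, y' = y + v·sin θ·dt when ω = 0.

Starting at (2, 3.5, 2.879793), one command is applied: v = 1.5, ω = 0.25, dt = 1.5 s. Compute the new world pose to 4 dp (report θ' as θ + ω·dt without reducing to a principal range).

θ' = 2.8798 + 0.25·1.5 = 3.2548
R = v/ω = 1.5/0.25 = 6.0000
x' = 2 + 6.0000·(sin 3.2548 − sin 2.8798) = -0.2307
y' = 3.5 − 6.0000·(cos 3.2548 − cos 2.8798) = 3.6660

(-0.2307, 3.6660, 3.2548)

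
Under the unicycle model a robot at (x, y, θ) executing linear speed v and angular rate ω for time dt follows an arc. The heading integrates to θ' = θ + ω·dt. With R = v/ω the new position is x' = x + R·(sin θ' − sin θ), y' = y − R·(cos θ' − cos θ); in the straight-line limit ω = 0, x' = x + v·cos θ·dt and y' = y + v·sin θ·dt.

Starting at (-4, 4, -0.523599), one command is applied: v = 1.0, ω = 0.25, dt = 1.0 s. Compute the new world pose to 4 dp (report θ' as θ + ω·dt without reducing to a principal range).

θ' = -0.5236 + 0.25·1.0 = -0.2736
R = v/ω = 1.0/0.25 = 4.0000
x' = -4 + 4.0000·(sin -0.2736 − sin -0.5236) = -3.0808
y' = 4 − 4.0000·(cos -0.2736 − cos -0.5236) = 3.6129

(-3.0808, 3.6129, -0.2736)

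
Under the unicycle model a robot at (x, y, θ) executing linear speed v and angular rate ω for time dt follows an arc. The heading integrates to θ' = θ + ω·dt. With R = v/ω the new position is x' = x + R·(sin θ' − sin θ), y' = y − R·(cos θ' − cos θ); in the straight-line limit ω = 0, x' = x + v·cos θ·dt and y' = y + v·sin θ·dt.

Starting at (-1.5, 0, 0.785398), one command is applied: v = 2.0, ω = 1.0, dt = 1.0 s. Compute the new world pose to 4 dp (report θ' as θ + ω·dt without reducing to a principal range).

(-0.9601, 1.8401, 1.7854)

θ' = 0.7854 + 1.0·1.0 = 1.7854
R = v/ω = 2.0/1.0 = 2.0000
x' = -1.5 + 2.0000·(sin 1.7854 − sin 0.7854) = -0.9601
y' = 0 − 2.0000·(cos 1.7854 − cos 0.7854) = 1.8401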